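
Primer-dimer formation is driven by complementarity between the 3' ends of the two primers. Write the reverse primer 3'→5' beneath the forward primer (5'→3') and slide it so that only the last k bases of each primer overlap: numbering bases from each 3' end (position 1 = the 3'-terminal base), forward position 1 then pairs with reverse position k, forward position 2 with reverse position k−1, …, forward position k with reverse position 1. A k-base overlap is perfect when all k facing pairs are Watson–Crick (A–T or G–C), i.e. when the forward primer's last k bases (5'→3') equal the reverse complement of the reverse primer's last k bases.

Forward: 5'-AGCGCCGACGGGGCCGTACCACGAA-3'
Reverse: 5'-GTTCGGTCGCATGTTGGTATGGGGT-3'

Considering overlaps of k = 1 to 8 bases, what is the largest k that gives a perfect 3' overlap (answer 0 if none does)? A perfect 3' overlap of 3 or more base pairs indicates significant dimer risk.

Longest perfect overlap: 1 complementary base pair; below the dimer-risk threshold (threshold 3).

Last 8 bases (5'→3') — forward …ACCACGAA, reverse …TATGGGGT.
Reverse complement of the reverse primer's last 8 bases: ACCCCATA; its first k bases are the reverse complement of the reverse primer's last k bases, so a perfect k-base overlap needs the forward primer's last k bases to equal them.
Comparing (forward last k vs required): k=1: A vs A ✓; k=2: AA vs AC ✗; k=3: GAA vs ACC ✗; k=4: CGAA vs ACCC ✗; k=5: ACGAA vs ACCCC ✗; k=6: CACGAA vs ACCCCA ✗; k=7: CCACGAA vs ACCCCAT ✗; k=8: ACCACGAA vs ACCCCATA ✗.
Only k = 1 is perfect, so the longest perfect 3' overlap is 1.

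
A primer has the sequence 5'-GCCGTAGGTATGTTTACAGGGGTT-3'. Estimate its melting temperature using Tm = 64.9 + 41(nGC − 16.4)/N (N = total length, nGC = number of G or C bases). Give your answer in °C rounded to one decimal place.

Base counts: A=4, T=8, G=9, C=3; G+C = 12, N = 24.
Tm = 64.9 + 41·(12 − 16.4)/24 = 64.9 + -180.40/24 = 57.4°C.

57.4°C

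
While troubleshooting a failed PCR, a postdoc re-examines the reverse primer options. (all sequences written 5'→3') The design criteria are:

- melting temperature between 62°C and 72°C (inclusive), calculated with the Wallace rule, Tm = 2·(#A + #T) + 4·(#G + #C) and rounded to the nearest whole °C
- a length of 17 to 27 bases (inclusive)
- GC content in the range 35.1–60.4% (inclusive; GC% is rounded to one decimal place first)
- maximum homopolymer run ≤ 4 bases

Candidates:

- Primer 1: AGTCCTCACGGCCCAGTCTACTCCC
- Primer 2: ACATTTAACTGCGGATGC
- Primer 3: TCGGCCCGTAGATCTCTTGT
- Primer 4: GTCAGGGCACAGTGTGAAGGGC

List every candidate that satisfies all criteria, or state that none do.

Primer 1 (25 nt, A=4 T=5 G=4 C=12): Tm = 2·9 + 4·16 = 82°C, outside 62–72°C ✗; length 25 ✓; GC 16/25 = 64.0%, outside 35.1–60.4% ✗; longest run = 3 ✓ — fails.
Primer 2 (18 nt, A=5 T=5 G=4 C=4): Tm = 2·10 + 4·8 = 52°C, outside 62–72°C ✗; length 18 ✓; GC 8/18 = 44.4% ✓; longest run = 3 ✓ — fails.
Primer 3 (20 nt, A=2 T=7 G=5 C=6): Tm = 2·9 + 4·11 = 62°C ✓; length 20 ✓; GC 11/20 = 55.0% ✓; longest run = 3 ✓ — passes.
Primer 4 (22 nt, A=5 T=3 G=10 C=4): Tm = 2·8 + 4·14 = 72°C ✓; length 22 ✓; GC 14/22 = 63.6%, outside 35.1–60.4% ✗; longest run = 3 ✓ — fails.

Primer 3 only.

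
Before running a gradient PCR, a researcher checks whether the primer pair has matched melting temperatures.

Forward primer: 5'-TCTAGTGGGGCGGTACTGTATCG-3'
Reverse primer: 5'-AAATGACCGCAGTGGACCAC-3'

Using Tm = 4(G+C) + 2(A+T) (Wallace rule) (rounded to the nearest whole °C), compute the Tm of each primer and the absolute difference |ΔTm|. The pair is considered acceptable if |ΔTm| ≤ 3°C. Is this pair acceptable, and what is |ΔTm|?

|ΔTm| = 10°C; the pair is not acceptable.

Forward: A=3 T=7 G=9 C=4 → Tm = 2·10 + 4·13 = 72°C.
Reverse: A=7 T=2 G=5 C=6 → Tm = 2·9 + 4·11 = 62°C.
|ΔTm| = |72 − 62| = 10°C, > 3°C.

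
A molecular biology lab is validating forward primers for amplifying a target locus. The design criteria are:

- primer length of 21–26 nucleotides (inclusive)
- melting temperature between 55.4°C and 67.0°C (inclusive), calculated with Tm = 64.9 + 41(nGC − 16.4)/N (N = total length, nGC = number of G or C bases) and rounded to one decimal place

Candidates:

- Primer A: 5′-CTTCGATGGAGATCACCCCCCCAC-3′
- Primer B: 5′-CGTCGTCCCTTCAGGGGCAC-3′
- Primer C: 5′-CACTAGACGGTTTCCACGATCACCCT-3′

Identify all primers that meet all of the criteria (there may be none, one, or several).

Primer A (24 nt, A=5 T=4 G=4 C=11): length 24 ✓; Tm = 64.9 + 41·(15 − 16.4)/24 = 62.5°C ✓ — passes.
Primer B (20 nt, A=2 T=4 G=6 C=8): length 20, outside 21–26 ✗; Tm = 64.9 + 41·(14 − 16.4)/20 = 60.0°C ✓ — fails.
Primer C (26 nt, A=6 T=6 G=4 C=10): length 26 ✓; Tm = 64.9 + 41·(14 − 16.4)/26 = 61.1°C ✓ — passes.

Primer A and Primer C.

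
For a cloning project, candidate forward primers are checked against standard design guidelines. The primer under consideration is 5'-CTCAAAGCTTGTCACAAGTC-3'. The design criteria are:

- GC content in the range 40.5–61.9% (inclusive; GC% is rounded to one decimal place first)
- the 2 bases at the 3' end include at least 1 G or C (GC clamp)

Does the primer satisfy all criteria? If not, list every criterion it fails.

Base counts: A=6, T=5, G=3, C=6 (length 20).
GC content: GC 9/20 = 45.0% ✓
GC clamp: 3' end TC has 1 G/C ✓

Meets all criteria.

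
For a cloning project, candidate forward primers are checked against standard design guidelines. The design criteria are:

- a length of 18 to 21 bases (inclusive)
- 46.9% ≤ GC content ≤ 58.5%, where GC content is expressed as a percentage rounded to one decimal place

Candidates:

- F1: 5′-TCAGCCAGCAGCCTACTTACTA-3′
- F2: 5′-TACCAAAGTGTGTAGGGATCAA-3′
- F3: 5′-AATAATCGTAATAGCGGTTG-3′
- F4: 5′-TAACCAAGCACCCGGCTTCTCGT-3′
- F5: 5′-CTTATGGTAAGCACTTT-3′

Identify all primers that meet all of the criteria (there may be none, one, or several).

None of the candidates satisfy all criteria.

F1 (22 nt, A=6 T=5 G=3 C=8): length 22, outside 18–21 ✗; GC 11/22 = 50.0% ✓ — fails.
F2 (22 nt, A=8 T=5 G=6 C=3): length 22, outside 18–21 ✗; GC 9/22 = 40.9%, outside 46.9–58.5% ✗ — fails.
F3 (20 nt, A=7 T=6 G=5 C=2): length 20 ✓; GC 7/20 = 35.0%, outside 46.9–58.5% ✗ — fails.
F4 (23 nt, A=5 T=5 G=4 C=9): length 23, outside 18–21 ✗; GC 13/23 = 56.5% ✓ — fails.
F5 (17 nt, A=4 T=7 G=3 C=3): length 17, outside 18–21 ✗; GC 6/17 = 35.3%, outside 46.9–58.5% ✗ — fails.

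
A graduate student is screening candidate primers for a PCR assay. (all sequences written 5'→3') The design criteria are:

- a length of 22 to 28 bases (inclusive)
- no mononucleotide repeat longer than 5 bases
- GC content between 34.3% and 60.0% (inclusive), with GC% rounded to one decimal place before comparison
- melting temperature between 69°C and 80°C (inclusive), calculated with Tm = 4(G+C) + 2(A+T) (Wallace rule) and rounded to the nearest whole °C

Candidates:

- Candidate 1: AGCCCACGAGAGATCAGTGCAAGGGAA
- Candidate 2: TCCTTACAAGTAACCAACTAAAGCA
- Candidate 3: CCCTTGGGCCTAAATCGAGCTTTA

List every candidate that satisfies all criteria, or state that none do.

Candidate 1 (27 nt, A=10 T=2 G=9 C=6): length 27 ✓; longest run = 3 ✓; GC 15/27 = 55.6% ✓; Tm = 2·12 + 4·15 = 84°C, outside 69–80°C ✗ — fails.
Candidate 2 (25 nt, A=11 T=5 G=2 C=7): length 25 ✓; longest run = 3 ✓; GC 9/25 = 36.0% ✓; Tm = 2·16 + 4·9 = 68°C, outside 69–80°C ✗ — fails.
Candidate 3 (24 nt, A=5 T=7 G=5 C=7): length 24 ✓; longest run = 3 ✓; GC 12/24 = 50.0% ✓; Tm = 2·12 + 4·12 = 72°C ✓ — passes.

Candidate 3 only.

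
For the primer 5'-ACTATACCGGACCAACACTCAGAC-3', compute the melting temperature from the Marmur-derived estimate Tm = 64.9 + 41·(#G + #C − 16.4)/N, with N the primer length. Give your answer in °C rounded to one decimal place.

Base counts: A=9, T=3, G=3, C=9; G+C = 12, N = 24.
Tm = 64.9 + 41·(12 − 16.4)/24 = 64.9 + -180.40/24 = 57.4°C.

57.4°C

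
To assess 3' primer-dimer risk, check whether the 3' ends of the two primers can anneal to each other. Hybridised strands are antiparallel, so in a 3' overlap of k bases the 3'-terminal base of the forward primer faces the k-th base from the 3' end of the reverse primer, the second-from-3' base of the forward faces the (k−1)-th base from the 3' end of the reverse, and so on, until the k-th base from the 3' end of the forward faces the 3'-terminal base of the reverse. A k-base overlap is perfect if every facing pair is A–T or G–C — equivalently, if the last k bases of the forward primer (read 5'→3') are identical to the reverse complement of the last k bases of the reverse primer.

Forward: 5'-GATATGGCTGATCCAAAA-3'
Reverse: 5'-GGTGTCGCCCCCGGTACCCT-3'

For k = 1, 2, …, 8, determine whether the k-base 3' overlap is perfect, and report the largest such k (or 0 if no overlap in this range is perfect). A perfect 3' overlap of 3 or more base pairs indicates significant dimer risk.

Longest perfect overlap: 1 complementary base pair; below the dimer-risk threshold (threshold 3).

Last 8 bases (5'→3') — forward …ATCCAAAA, reverse …GGTACCCT.
Reverse complement of the reverse primer's last 8 bases: AGGGTACC; its first k bases are the reverse complement of the reverse primer's last k bases, so a perfect k-base overlap needs the forward primer's last k bases to equal them.
Comparing (forward last k vs required): k=1: A vs A ✓; k=2: AA vs AG ✗; k=3: AAA vs AGG ✗; k=4: AAAA vs AGGG ✗; k=5: CAAAA vs AGGGT ✗; k=6: CCAAAA vs AGGGTA ✗; k=7: TCCAAAA vs AGGGTAC ✗; k=8: ATCCAAAA vs AGGGTACC ✗.
Only k = 1 is perfect, so the longest perfect 3' overlap is 1.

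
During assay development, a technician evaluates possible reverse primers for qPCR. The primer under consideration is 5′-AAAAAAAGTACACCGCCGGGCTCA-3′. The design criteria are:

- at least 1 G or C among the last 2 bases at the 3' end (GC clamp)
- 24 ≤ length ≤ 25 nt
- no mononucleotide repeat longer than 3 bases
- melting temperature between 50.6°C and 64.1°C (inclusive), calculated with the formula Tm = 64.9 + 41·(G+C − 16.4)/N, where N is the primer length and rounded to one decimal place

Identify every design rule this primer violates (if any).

Base counts: A=10, T=2, G=5, C=7 (length 24).
GC clamp: 3' end CA has 1 G/C ✓
length: length 24 ✓
homopolymer run: longest run = 7, exceeds 3 ✗
Tm: Tm = 64.9 + 41·(12 − 16.4)/24 = 57.4°C ✓

Fails: homopolymer run.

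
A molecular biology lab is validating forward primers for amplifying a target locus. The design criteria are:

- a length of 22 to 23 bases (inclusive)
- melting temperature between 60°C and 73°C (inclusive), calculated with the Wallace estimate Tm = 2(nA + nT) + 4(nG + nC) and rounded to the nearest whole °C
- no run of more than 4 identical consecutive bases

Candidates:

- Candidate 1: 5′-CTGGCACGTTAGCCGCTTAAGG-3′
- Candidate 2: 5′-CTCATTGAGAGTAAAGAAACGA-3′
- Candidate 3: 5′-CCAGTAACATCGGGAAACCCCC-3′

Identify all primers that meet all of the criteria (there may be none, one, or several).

Candidate 1 and Candidate 2.

Candidate 1 (22 nt, A=4 T=5 G=7 C=6): length 22 ✓; Tm = 2·9 + 4·13 = 70°C ✓; longest run = 2 ✓ — passes.
Candidate 2 (22 nt, A=10 T=4 G=5 C=3): length 22 ✓; Tm = 2·14 + 4·8 = 60°C ✓; longest run = 3 ✓ — passes.
Candidate 3 (22 nt, A=7 T=2 G=4 C=9): length 22 ✓; Tm = 2·9 + 4·13 = 70°C ✓; longest run = 5, exceeds 4 ✗ — fails.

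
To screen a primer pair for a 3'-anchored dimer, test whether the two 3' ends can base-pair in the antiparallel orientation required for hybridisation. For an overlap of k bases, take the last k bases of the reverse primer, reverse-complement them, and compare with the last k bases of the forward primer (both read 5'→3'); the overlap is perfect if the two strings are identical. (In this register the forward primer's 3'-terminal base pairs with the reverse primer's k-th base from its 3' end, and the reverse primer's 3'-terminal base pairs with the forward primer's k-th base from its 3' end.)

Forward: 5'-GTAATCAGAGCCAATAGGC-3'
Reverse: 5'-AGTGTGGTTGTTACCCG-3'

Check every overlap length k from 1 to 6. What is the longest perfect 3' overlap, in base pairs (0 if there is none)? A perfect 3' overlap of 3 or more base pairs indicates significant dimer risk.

Last 6 bases (5'→3') — forward …ATAGGC, reverse …TACCCG.
Reverse complement of the reverse primer's last 6 bases: CGGGTA; its first k bases are the reverse complement of the reverse primer's last k bases, so a perfect k-base overlap needs the forward primer's last k bases to equal them.
Comparing (forward last k vs required): k=1: C vs C ✓; k=2: GC vs CG ✗; k=3: GGC vs CGG ✗; k=4: AGGC vs CGGG ✗; k=5: TAGGC vs CGGGT ✗; k=6: ATAGGC vs CGGGTA ✗.
Only k = 1 is perfect, so the longest perfect 3' overlap is 1.

Longest perfect overlap: 1 complementary base pair; below the dimer-risk threshold (threshold 3).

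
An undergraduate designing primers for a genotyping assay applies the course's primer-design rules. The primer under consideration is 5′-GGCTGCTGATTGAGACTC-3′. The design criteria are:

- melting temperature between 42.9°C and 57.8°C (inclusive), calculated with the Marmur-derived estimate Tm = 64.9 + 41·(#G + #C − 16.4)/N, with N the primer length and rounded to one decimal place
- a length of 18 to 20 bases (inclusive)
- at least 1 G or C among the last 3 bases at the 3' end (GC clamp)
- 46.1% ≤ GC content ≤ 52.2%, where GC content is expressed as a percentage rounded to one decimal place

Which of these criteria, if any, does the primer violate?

Base counts: A=3, T=5, G=6, C=4 (length 18).
Tm: Tm = 64.9 + 41·(10 − 16.4)/18 = 50.3°C ✓
length: length 18 ✓
GC clamp: 3' end CTC has 2 G/C ✓
GC content: GC 10/18 = 55.6%, outside 46.1–52.2% ✗

Fails: GC content.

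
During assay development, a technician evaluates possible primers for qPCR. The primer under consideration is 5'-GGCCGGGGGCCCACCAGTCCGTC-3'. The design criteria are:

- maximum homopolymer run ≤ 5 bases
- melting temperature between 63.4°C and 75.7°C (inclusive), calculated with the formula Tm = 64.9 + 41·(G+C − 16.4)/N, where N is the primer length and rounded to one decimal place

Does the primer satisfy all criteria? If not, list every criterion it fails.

Base counts: A=2, T=2, G=9, C=10 (length 23).
homopolymer run: longest run = 5 ✓
Tm: Tm = 64.9 + 41·(19 − 16.4)/23 = 69.5°C ✓

Meets all criteria.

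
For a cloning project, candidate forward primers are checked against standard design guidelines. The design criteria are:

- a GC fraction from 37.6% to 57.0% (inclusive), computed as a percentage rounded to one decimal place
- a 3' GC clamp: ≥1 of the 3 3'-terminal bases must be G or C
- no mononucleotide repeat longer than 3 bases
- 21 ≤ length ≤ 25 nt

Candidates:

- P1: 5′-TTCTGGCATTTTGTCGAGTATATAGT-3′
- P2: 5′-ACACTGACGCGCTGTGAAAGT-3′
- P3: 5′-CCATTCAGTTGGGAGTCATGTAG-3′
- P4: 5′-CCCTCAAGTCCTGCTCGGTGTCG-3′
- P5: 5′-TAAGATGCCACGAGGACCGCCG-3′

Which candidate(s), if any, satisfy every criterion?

P2 and P3.

P1 (26 nt, A=5 T=12 G=6 C=3): GC 9/26 = 34.6%, outside 37.6–57.0% ✗; 3' end AGT has 1 G/C ✓; longest run = 4, exceeds 3 ✗; length 26, outside 21–25 ✗ — fails.
P2 (21 nt, A=6 T=4 G=6 C=5): GC 11/21 = 52.4% ✓; 3' end AGT has 1 G/C ✓; longest run = 3 ✓; length 21 ✓ — passes.
P3 (23 nt, A=5 T=7 G=7 C=4): GC 11/23 = 47.8% ✓; 3' end TAG has 1 G/C ✓; longest run = 3 ✓; length 23 ✓ — passes.
P4 (23 nt, A=2 T=6 G=6 C=9): GC 15/23 = 65.2%, outside 37.6–57.0% ✗; 3' end TCG has 2 G/C ✓; longest run = 3 ✓; length 23 ✓ — fails.
P5 (22 nt, A=6 T=2 G=7 C=7): GC 14/22 = 63.6%, outside 37.6–57.0% ✗; 3' end CCG has 3 G/C ✓; longest run = 2 ✓; length 22 ✓ — fails.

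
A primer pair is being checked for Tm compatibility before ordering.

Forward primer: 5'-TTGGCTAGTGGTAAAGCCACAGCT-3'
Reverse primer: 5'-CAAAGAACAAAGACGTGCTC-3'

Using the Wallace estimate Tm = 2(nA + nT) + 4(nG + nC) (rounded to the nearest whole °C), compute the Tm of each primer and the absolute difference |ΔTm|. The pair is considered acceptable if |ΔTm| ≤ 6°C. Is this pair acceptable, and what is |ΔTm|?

|ΔTm| = 14°C; the pair is not acceptable.

Forward: A=6 T=6 G=7 C=5 → Tm = 2·12 + 4·12 = 72°C.
Reverse: A=9 T=2 G=4 C=5 → Tm = 2·11 + 4·9 = 58°C.
|ΔTm| = |72 − 58| = 14°C, > 6°C.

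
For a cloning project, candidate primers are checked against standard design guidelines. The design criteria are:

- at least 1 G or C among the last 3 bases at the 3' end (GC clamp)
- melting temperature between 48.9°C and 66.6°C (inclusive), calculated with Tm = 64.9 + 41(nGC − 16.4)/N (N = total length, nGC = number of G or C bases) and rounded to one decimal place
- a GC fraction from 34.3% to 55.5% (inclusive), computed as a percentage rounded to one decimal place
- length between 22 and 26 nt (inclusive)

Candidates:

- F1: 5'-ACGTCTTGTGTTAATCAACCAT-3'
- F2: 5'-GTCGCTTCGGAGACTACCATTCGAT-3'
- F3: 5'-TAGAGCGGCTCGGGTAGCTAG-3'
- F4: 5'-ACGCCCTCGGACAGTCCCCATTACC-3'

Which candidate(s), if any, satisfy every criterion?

F1 and F2.

F1 (22 nt, A=6 T=8 G=3 C=5): 3' end CAT has 1 G/C ✓; Tm = 64.9 + 41·(8 − 16.4)/22 = 49.2°C ✓; GC 8/22 = 36.4% ✓; length 22 ✓ — passes.
F2 (25 nt, A=5 T=7 G=6 C=7): 3' end GAT has 1 G/C ✓; Tm = 64.9 + 41·(13 − 16.4)/25 = 59.3°C ✓; GC 13/25 = 52.0% ✓; length 25 ✓ — passes.
F3 (21 nt, A=4 T=4 G=9 C=4): 3' end TAG has 1 G/C ✓; Tm = 64.9 + 41·(13 − 16.4)/21 = 58.3°C ✓; GC 13/21 = 61.9%, outside 34.3–55.5% ✗; length 21, outside 22–26 ✗ — fails.
F4 (25 nt, A=5 T=4 G=4 C=12): 3' end ACC has 2 G/C ✓; Tm = 64.9 + 41·(16 − 16.4)/25 = 64.2°C ✓; GC 16/25 = 64.0%, outside 34.3–55.5% ✗; length 25 ✓ — fails.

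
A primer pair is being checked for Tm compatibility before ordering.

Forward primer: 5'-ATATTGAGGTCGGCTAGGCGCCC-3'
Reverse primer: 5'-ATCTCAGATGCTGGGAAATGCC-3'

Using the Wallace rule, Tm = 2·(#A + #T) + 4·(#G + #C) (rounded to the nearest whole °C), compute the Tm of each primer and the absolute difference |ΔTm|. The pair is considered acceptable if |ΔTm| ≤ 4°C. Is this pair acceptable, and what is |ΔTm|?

|ΔTm| = 8°C; the pair is not acceptable.

Forward: A=4 T=5 G=8 C=6 → Tm = 2·9 + 4·14 = 74°C.
Reverse: A=6 T=5 G=6 C=5 → Tm = 2·11 + 4·11 = 66°C.
|ΔTm| = |74 − 66| = 8°C, > 4°C.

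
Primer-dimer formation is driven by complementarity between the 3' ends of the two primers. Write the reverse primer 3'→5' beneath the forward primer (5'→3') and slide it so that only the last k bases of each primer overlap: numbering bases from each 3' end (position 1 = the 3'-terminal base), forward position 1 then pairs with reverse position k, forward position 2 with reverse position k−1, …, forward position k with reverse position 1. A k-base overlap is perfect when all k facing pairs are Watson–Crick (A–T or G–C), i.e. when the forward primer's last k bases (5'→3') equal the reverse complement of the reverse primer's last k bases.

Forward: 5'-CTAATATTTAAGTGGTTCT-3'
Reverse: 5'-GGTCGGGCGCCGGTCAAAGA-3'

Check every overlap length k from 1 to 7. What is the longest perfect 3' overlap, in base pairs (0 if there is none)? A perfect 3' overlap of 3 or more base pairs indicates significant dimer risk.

Longest perfect overlap: 3 complementary base pairs; significant dimer risk (threshold 3).

Last 7 bases (5'→3') — forward …TGGTTCT, reverse …TCAAAGA.
Reverse complement of the reverse primer's last 7 bases: TCTTTGA; its first k bases are the reverse complement of the reverse primer's last k bases, so a perfect k-base overlap needs the forward primer's last k bases to equal them.
Comparing (forward last k vs required): k=1: T vs T ✓; k=2: CT vs TC ✗; k=3: TCT vs TCT ✓; k=4: TTCT vs TCTT ✗; k=5: GTTCT vs TCTTT ✗; k=6: GGTTCT vs TCTTTG ✗; k=7: TGGTTCT vs TCTTTGA ✗.
Perfect overlaps at k = 1, 3; the largest is 3.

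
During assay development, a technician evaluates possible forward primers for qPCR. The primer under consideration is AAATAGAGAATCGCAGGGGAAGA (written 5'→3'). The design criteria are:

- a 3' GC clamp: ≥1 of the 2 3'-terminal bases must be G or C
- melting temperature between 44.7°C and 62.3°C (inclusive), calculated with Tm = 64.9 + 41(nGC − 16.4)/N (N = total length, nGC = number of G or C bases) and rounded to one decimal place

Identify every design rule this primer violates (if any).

Meets all criteria.

Base counts: A=11, T=2, G=8, C=2 (length 23).
GC clamp: 3' end GA has 1 G/C ✓
Tm: Tm = 64.9 + 41·(10 − 16.4)/23 = 53.5°C ✓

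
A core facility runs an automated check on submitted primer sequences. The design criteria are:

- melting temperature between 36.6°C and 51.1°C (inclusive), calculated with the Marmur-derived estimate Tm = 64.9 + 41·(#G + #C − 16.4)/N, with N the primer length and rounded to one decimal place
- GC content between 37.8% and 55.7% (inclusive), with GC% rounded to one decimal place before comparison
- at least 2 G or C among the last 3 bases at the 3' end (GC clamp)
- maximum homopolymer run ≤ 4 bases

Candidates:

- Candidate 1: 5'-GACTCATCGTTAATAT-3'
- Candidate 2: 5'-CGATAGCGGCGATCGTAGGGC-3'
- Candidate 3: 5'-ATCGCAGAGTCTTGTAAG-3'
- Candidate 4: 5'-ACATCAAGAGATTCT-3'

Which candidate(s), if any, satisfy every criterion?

Candidate 1 (16 nt, A=5 T=6 G=2 C=3): Tm = 64.9 + 41·(5 − 16.4)/16 = 35.7°C, outside 36.6–51.1°C ✗; GC 5/16 = 31.3%, outside 37.8–55.7% ✗; 3' end TAT has 0 G/C, need ≥2 ✗; longest run = 2 ✓ — fails.
Candidate 2 (21 nt, A=4 T=3 G=9 C=5): Tm = 64.9 + 41·(14 − 16.4)/21 = 60.2°C, outside 36.6–51.1°C ✗; GC 14/21 = 66.7%, outside 37.8–55.7% ✗; 3' end GGC has 3 G/C ✓; longest run = 3 ✓ — fails.
Candidate 3 (18 nt, A=5 T=5 G=5 C=3): Tm = 64.9 + 41·(8 − 16.4)/18 = 45.8°C ✓; GC 8/18 = 44.4% ✓; 3' end AAG has 1 G/C, need ≥2 ✗; longest run = 2 ✓ — fails.
Candidate 4 (15 nt, A=6 T=4 G=2 C=3): Tm = 64.9 + 41·(5 − 16.4)/15 = 33.7°C, outside 36.6–51.1°C ✗; GC 5/15 = 33.3%, outside 37.8–55.7% ✗; 3' end TCT has 1 G/C, need ≥2 ✗; longest run = 2 ✓ — fails.

None of the candidates satisfy all criteria.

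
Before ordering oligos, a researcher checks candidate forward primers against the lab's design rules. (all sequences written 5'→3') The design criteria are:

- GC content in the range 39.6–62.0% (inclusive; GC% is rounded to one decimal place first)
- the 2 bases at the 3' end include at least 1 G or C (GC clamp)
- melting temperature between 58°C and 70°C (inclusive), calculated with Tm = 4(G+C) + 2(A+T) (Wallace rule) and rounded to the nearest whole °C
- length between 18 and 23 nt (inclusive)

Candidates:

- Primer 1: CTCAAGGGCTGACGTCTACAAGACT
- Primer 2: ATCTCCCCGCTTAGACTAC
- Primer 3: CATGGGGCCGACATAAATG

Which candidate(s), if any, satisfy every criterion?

Primer 2 and Primer 3.

Primer 1 (25 nt, A=7 T=5 G=6 C=7): GC 13/25 = 52.0% ✓; 3' end CT has 1 G/C ✓; Tm = 2·12 + 4·13 = 76°C, outside 58–70°C ✗; length 25, outside 18–23 ✗ — fails.
Primer 2 (19 nt, A=4 T=5 G=2 C=8): GC 10/19 = 52.6% ✓; 3' end AC has 1 G/C ✓; Tm = 2·9 + 4·10 = 58°C ✓; length 19 ✓ — passes.
Primer 3 (19 nt, A=6 T=3 G=6 C=4): GC 10/19 = 52.6% ✓; 3' end TG has 1 G/C ✓; Tm = 2·9 + 4·10 = 58°C ✓; length 19 ✓ — passes.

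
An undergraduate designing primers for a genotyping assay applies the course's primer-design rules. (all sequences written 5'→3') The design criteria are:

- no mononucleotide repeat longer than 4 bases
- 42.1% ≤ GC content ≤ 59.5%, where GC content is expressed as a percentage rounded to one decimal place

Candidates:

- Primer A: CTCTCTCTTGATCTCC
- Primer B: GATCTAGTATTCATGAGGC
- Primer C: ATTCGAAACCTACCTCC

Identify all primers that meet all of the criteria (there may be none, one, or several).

Primer A, Primer B and Primer C.

Primer A (16 nt, A=1 T=7 G=1 C=7): longest run = 2 ✓; GC 8/16 = 50.0% ✓ — passes.
Primer B (19 nt, A=5 T=6 G=5 C=3): longest run = 2 ✓; GC 8/19 = 42.1% ✓ — passes.
Primer C (17 nt, A=5 T=4 G=1 C=7): longest run = 3 ✓; GC 8/17 = 47.1% ✓ — passes.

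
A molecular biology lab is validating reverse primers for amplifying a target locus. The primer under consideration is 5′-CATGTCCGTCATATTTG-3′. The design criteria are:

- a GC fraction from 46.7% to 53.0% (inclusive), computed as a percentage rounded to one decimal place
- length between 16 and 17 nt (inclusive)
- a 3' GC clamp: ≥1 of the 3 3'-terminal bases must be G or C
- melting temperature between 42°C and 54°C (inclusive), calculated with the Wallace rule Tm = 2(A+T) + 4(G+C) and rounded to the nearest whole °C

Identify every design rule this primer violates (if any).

Fails: GC content.

Base counts: A=3, T=7, G=3, C=4 (length 17).
GC content: GC 7/17 = 41.2%, outside 46.7–53.0% ✗
length: length 17 ✓
GC clamp: 3' end TTG has 1 G/C ✓
Tm: Tm = 2·10 + 4·7 = 48°C ✓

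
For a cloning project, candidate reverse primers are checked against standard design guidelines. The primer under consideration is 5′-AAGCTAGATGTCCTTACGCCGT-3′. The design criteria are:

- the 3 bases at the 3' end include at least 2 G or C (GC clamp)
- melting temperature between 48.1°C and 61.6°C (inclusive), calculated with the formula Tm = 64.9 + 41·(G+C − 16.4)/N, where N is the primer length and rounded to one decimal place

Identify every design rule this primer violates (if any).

Meets all criteria.

Base counts: A=5, T=6, G=5, C=6 (length 22).
GC clamp: 3' end CGT has 2 G/C ✓
Tm: Tm = 64.9 + 41·(11 − 16.4)/22 = 54.8°C ✓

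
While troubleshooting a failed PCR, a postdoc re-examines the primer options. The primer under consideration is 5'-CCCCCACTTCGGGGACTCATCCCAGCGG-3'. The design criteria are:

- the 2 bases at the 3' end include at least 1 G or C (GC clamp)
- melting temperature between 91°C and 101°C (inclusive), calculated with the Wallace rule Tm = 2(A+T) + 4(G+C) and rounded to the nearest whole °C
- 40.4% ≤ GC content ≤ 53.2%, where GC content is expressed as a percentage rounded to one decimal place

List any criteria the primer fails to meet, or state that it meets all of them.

Base counts: A=4, T=4, G=7, C=13 (length 28).
GC clamp: 3' end GG has 2 G/C ✓
Tm: Tm = 2·8 + 4·20 = 96°C ✓
GC content: GC 20/28 = 71.4%, outside 40.4–53.2% ✗

Fails: GC content.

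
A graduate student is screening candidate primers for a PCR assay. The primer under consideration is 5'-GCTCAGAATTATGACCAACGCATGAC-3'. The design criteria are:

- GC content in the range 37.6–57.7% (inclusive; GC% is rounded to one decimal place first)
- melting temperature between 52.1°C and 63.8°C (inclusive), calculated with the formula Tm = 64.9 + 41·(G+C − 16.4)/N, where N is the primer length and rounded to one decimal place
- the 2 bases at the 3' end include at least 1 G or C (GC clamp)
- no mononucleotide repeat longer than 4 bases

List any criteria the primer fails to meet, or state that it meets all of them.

Base counts: A=9, T=5, G=5, C=7 (length 26).
GC content: GC 12/26 = 46.2% ✓
Tm: Tm = 64.9 + 41·(12 − 16.4)/26 = 58.0°C ✓
GC clamp: 3' end AC has 1 G/C ✓
homopolymer run: longest run = 2 ✓

Meets all criteria.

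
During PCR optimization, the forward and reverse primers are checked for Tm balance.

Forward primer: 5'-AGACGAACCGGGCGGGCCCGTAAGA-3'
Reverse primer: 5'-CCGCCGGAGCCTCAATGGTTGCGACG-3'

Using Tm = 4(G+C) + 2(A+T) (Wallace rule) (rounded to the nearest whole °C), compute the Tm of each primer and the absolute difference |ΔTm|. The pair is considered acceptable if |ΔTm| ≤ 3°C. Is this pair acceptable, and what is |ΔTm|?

Forward: A=7 T=1 G=10 C=7 → Tm = 2·8 + 4·17 = 84°C.
Reverse: A=4 T=4 G=9 C=9 → Tm = 2·8 + 4·18 = 88°C.
|ΔTm| = |84 − 88| = 4°C, > 3°C.

|ΔTm| = 4°C; the pair is not acceptable.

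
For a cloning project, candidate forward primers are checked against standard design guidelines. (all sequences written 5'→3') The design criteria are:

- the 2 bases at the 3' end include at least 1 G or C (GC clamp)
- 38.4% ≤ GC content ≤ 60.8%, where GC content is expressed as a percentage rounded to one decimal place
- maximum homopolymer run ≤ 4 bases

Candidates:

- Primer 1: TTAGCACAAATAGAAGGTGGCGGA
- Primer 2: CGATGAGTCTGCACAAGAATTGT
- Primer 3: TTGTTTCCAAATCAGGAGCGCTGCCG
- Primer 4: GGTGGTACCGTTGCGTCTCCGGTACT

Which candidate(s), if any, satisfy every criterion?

Primer 1, Primer 2 and Primer 3.

Primer 1 (24 nt, A=9 T=4 G=8 C=3): 3' end GA has 1 G/C ✓; GC 11/24 = 45.8% ✓; longest run = 3 ✓ — passes.
Primer 2 (23 nt, A=7 T=6 G=6 C=4): 3' end GT has 1 G/C ✓; GC 10/23 = 43.5% ✓; longest run = 2 ✓ — passes.
Primer 3 (26 nt, A=5 T=7 G=7 C=7): 3' end CG has 2 G/C ✓; GC 14/26 = 53.8% ✓; longest run = 3 ✓ — passes.
Primer 4 (26 nt, A=2 T=8 G=9 C=7): 3' end CT has 1 G/C ✓; GC 16/26 = 61.5%, outside 38.4–60.8% ✗; longest run = 2 ✓ — fails.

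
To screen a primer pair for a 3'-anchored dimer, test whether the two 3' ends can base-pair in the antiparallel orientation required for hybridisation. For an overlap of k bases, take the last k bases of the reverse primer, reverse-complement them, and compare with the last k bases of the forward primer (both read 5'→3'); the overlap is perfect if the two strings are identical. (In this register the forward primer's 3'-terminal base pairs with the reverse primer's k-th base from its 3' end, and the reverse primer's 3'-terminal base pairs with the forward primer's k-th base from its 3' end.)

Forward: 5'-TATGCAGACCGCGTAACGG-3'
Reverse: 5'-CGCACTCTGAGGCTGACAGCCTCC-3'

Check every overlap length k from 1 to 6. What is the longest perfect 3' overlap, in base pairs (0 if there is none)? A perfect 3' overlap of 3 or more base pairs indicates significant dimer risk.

Longest perfect overlap: 2 complementary base pairs; below the dimer-risk threshold (threshold 3).

Last 6 bases (5'→3') — forward …TAACGG, reverse …GCCTCC.
Reverse complement of the reverse primer's last 6 bases: GGAGGC; its first k bases are the reverse complement of the reverse primer's last k bases, so a perfect k-base overlap needs the forward primer's last k bases to equal them.
Comparing (forward last k vs required): k=1: G vs G ✓; k=2: GG vs GG ✓; k=3: CGG vs GGA ✗; k=4: ACGG vs GGAG ✗; k=5: AACGG vs GGAGG ✗; k=6: TAACGG vs GGAGGC ✗.
Perfect overlaps at k = 1, 2; the largest is 2.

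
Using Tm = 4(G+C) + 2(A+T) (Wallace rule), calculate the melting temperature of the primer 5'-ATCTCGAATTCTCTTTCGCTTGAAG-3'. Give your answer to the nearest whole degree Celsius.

70°C

Base counts: A=5, T=10, G=4, C=6 (length 25).
Tm = 2·(5+10) + 4·(4+6) = 2·15 + 4·10 = 30 + 40 = 70°C.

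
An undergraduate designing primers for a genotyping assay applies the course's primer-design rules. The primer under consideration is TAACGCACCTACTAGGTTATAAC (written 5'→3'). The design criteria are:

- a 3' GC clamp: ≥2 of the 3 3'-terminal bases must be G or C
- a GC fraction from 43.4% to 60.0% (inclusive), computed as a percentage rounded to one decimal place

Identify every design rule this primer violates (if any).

Base counts: A=8, T=6, G=3, C=6 (length 23).
GC clamp: 3' end AAC has 1 G/C, need ≥2 ✗
GC content: GC 9/23 = 39.1%, outside 43.4–60.0% ✗

Fails: GC clamp, GC content.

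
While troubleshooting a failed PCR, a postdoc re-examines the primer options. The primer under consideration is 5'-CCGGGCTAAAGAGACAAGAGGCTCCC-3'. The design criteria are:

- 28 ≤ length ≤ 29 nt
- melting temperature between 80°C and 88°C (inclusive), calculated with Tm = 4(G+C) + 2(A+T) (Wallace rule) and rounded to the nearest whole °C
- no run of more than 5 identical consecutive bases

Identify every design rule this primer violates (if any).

Base counts: A=8, T=2, G=8, C=8 (length 26).
length: length 26, outside 28–29 ✗
Tm: Tm = 2·10 + 4·16 = 84°C ✓
homopolymer run: longest run = 3 ✓

Fails: length.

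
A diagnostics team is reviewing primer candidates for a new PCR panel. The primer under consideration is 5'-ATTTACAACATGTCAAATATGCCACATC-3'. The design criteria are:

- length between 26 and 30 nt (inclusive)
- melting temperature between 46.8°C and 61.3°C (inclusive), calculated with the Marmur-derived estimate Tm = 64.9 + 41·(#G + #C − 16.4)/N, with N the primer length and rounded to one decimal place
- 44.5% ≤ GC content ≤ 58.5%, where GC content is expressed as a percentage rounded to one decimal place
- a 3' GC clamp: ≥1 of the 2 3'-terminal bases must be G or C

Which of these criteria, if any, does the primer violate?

Fails: GC content.

Base counts: A=11, T=8, G=2, C=7 (length 28).
length: length 28 ✓
Tm: Tm = 64.9 + 41·(9 − 16.4)/28 = 54.1°C ✓
GC content: GC 9/28 = 32.1%, outside 44.5–58.5% ✗
GC clamp: 3' end TC has 1 G/C ✓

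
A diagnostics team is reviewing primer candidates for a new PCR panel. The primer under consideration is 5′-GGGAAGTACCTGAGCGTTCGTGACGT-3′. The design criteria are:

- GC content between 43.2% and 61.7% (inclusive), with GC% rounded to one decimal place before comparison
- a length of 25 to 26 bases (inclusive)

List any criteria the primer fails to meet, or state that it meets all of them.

Base counts: A=5, T=6, G=10, C=5 (length 26).
GC content: GC 15/26 = 57.7% ✓
length: length 26 ✓

Meets all criteria.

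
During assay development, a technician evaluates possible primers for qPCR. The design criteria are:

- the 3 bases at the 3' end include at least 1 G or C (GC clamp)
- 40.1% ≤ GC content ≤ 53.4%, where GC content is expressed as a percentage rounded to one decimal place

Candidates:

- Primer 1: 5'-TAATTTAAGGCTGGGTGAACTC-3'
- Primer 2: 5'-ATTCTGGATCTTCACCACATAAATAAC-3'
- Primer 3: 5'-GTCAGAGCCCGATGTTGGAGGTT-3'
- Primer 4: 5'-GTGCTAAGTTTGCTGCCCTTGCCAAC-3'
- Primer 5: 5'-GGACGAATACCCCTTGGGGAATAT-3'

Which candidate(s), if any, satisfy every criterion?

Primer 1 (22 nt, A=6 T=7 G=6 C=3): 3' end CTC has 2 G/C ✓; GC 9/22 = 40.9% ✓ — passes.
Primer 2 (27 nt, A=10 T=8 G=2 C=7): 3' end AAC has 1 G/C ✓; GC 9/27 = 33.3%, outside 40.1–53.4% ✗ — fails.
Primer 3 (23 nt, A=4 T=6 G=9 C=4): 3' end GTT has 1 G/C ✓; GC 13/23 = 56.5%, outside 40.1–53.4% ✗ — fails.
Primer 4 (26 nt, A=4 T=8 G=6 C=8): 3' end AAC has 1 G/C ✓; GC 14/26 = 53.8%, outside 40.1–53.4% ✗ — fails.
Primer 5 (24 nt, A=7 T=5 G=7 C=5): 3' end TAT has 0 G/C, need ≥1 ✗; GC 12/24 = 50.0% ✓ — fails.

Primer 1 only.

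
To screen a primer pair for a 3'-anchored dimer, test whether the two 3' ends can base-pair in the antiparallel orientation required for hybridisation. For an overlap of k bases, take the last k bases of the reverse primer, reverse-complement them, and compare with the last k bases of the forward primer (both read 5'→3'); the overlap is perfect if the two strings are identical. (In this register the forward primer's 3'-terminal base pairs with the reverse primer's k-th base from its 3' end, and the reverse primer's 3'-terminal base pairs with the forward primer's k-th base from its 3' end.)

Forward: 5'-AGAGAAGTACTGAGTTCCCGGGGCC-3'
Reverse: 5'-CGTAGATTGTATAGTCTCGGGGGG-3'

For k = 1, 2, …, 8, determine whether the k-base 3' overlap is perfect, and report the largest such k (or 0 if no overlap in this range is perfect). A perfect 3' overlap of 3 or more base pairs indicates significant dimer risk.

Longest perfect overlap: 2 complementary base pairs; below the dimer-risk threshold (threshold 3).

Last 8 bases (5'→3') — forward …CCGGGGCC, reverse …TCGGGGGG.
Reverse complement of the reverse primer's last 8 bases: CCCCCCGA; its first k bases are the reverse complement of the reverse primer's last k bases, so a perfect k-base overlap needs the forward primer's last k bases to equal them.
Comparing (forward last k vs required): k=1: C vs C ✓; k=2: CC vs CC ✓; k=3: GCC vs CCC ✗; k=4: GGCC vs CCCC ✗; k=5: GGGCC vs CCCCC ✗; k=6: GGGGCC vs CCCCCC ✗; k=7: CGGGGCC vs CCCCCCG ✗; k=8: CCGGGGCC vs CCCCCCGA ✗.
Perfect overlaps at k = 1, 2; the largest is 2.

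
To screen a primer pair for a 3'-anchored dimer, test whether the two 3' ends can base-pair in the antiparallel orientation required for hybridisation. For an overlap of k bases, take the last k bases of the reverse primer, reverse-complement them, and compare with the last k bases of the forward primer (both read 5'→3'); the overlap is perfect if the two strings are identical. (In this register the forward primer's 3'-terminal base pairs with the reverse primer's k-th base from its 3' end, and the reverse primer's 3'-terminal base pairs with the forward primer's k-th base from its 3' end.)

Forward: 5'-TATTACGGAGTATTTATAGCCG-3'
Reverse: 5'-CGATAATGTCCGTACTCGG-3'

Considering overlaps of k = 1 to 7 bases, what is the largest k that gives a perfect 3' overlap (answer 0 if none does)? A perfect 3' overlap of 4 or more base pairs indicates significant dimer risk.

Last 7 bases (5'→3') — forward …ATAGCCG, reverse …TACTCGG.
Reverse complement of the reverse primer's last 7 bases: CCGAGTA; its first k bases are the reverse complement of the reverse primer's last k bases, so a perfect k-base overlap needs the forward primer's last k bases to equal them.
Comparing (forward last k vs required): k=1: G vs C ✗; k=2: CG vs CC ✗; k=3: CCG vs CCG ✓; k=4: GCCG vs CCGA ✗; k=5: AGCCG vs CCGAG ✗; k=6: TAGCCG vs CCGAGT ✗; k=7: ATAGCCG vs CCGAGTA ✗.
Only k = 3 is perfect, so the longest perfect 3' overlap is 3.

Longest perfect overlap: 3 complementary base pairs; below the dimer-risk threshold (threshold 4).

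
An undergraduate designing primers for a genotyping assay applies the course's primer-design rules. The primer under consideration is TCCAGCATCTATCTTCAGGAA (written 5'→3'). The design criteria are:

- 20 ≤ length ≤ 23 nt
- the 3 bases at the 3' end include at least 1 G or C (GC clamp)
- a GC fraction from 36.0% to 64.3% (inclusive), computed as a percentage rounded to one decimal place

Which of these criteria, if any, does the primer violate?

Meets all criteria.

Base counts: A=6, T=6, G=3, C=6 (length 21).
length: length 21 ✓
GC clamp: 3' end GAA has 1 G/C ✓
GC content: GC 9/21 = 42.9% ✓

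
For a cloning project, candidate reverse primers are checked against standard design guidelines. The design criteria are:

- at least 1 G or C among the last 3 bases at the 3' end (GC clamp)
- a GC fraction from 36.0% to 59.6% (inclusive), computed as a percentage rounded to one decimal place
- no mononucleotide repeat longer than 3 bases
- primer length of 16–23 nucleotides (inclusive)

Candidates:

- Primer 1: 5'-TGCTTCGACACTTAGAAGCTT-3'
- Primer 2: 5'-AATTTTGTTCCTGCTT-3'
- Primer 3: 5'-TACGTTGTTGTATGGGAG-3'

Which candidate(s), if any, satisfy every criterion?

Primer 1 and Primer 3.

Primer 1 (21 nt, A=5 T=7 G=4 C=5): 3' end CTT has 1 G/C ✓; GC 9/21 = 42.9% ✓; longest run = 2 ✓; length 21 ✓ — passes.
Primer 2 (16 nt, A=2 T=9 G=2 C=3): 3' end CTT has 1 G/C ✓; GC 5/16 = 31.3%, outside 36.0–59.6% ✗; longest run = 4, exceeds 3 ✗; length 16 ✓ — fails.
Primer 3 (18 nt, A=3 T=7 G=7 C=1): 3' end GAG has 2 G/C ✓; GC 8/18 = 44.4% ✓; longest run = 3 ✓; length 18 ✓ — passes.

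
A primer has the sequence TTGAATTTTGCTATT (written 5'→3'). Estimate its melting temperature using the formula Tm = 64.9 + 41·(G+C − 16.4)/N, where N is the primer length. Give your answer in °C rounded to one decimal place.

Base counts: A=3, T=9, G=2, C=1; G+C = 3, N = 15.
Tm = 64.9 + 41·(3 − 16.4)/15 = 64.9 + -549.40/15 = 28.3°C.

28.3°C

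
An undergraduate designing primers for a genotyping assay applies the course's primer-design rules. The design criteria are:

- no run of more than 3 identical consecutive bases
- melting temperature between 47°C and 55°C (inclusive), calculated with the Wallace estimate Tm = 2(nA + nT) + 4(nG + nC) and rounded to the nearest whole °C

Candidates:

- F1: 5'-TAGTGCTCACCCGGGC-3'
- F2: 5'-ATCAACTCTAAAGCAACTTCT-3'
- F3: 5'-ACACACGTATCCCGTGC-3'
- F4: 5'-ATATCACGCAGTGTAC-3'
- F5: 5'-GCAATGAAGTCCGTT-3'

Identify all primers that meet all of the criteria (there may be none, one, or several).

F1 and F3.

F1 (16 nt, A=2 T=3 G=5 C=6): longest run = 3 ✓; Tm = 2·5 + 4·11 = 54°C ✓ — passes.
F2 (21 nt, A=8 T=6 G=1 C=6): longest run = 3 ✓; Tm = 2·14 + 4·7 = 56°C, outside 47–55°C ✗ — fails.
F3 (17 nt, A=4 T=3 G=3 C=7): longest run = 3 ✓; Tm = 2·7 + 4·10 = 54°C ✓ — passes.
F4 (16 nt, A=5 T=4 G=3 C=4): longest run = 1 ✓; Tm = 2·9 + 4·7 = 46°C, outside 47–55°C ✗ — fails.
F5 (15 nt, A=4 T=4 G=4 C=3): longest run = 2 ✓; Tm = 2·8 + 4·7 = 44°C, outside 47–55°C ✗ — fails.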